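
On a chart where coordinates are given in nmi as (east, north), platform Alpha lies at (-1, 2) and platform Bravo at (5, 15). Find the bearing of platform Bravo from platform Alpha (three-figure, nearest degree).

Δeast = 5 − -1 = 6.00; Δnorth = 15 − 2 = 13.00.
Bearing = atan2(Δeast, Δnorth) mod 360° = 24.78° ≈ 025°.

025°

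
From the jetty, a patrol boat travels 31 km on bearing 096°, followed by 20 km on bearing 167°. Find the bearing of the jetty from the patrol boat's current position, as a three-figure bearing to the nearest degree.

303°

Leg 1 (096°, 31 km): east 31 sin 96° = 30.83, north 31 cos 96° = -3.24
Leg 2 (167°, 20 km): east 20 sin 167° = 4.50, north 20 cos 167° = -19.49
Net displacement: 35.33 east, -22.73 north. Direction back to start is (-35.33, 22.73): bearing = atan2(-35.33, 22.73) mod 360° = 302.75° ≈ 303°.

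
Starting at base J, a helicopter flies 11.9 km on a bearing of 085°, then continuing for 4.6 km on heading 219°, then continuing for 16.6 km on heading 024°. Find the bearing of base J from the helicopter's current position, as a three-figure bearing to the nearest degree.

231°

Leg 1 (085°, 11.9 km): east 11.9 sin 85° = 11.85, north 11.9 cos 85° = 1.04
Leg 2 (219°, 4.6 km): east 4.6 sin 219° = -2.89, north 4.6 cos 219° = -3.57
Leg 3 (024°, 16.6 km): east 16.6 sin 24° = 6.75, north 16.6 cos 24° = 15.16
Net displacement: 15.71 east, 12.63 north. Direction back to start is (-15.71, -12.63): bearing = atan2(-15.71, -12.63) mod 360° = 231.21° ≈ 231°.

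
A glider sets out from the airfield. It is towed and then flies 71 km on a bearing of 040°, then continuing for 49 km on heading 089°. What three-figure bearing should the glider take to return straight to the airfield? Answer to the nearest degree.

240°

Leg 1 (040°, 71 km): east 71 sin 40° = 45.64, north 71 cos 40° = 54.39
Leg 2 (089°, 49 km): east 49 sin 89° = 48.99, north 49 cos 89° = 0.86
Net displacement: 94.63 east, 55.24 north. Direction back to start is (-94.63, -55.24): bearing = atan2(-94.63, -55.24) mod 360° = 239.72° ≈ 240°.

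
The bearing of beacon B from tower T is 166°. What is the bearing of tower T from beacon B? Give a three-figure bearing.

346°

Back-bearing = 166° + 180° = 346°.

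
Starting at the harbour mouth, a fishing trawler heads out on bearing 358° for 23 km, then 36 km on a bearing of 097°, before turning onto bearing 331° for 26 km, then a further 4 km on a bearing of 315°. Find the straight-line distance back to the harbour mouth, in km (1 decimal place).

Leg 1 (358°, 23 km): east 23 sin 358° = -0.80, north 23 cos 358° = 22.99
Leg 2 (097°, 36 km): east 36 sin 97° = 35.73, north 36 cos 97° = -4.39
Leg 3 (331°, 26 km): east 26 sin 331° = -12.61, north 26 cos 331° = 22.74
Leg 4 (315°, 4 km): east 4 sin 315° = -2.83, north 4 cos 315° = 2.83
Net: 19.50 east, 44.17 north. Distance = √((19.50)² + (44.17)²) = 48.279 km.

48.3 km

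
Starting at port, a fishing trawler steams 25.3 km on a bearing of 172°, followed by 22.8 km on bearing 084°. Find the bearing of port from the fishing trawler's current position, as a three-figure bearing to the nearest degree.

Leg 1 (172°, 25.3 km): east 25.3 sin 172° = 3.52, north 25.3 cos 172° = -25.05
Leg 2 (084°, 22.8 km): east 22.8 sin 84° = 22.68, north 22.8 cos 84° = 2.38
Net displacement: 26.20 east, -22.67 north. Direction back to start is (-26.20, 22.67): bearing = atan2(-26.20, 22.67) mod 360° = 310.87° ≈ 311°.

311°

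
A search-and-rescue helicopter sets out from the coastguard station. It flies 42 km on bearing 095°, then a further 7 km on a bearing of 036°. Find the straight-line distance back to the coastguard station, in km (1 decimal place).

Leg 1 (095°, 42 km): east 42 sin 95° = 41.84, north 42 cos 95° = -3.66
Leg 2 (036°, 7 km): east 7 sin 36° = 4.11, north 7 cos 36° = 5.66
Net: 45.95 east, 2.00 north. Distance = √((45.95)² + (2.00)²) = 45.998 km.

46.0 km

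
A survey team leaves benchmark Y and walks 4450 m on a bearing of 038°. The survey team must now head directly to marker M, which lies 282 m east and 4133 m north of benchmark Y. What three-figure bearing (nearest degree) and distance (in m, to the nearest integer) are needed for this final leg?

284°, 2536 m

Leg 1 (038°, 4450 m): east 4450 sin 38° = 2739.69, north 4450 cos 38° = 3506.65
Current position: (2739.69, 3506.65). Target: (282, 4133). Remaining: Δeast = -2457.69, Δnorth = 626.35.
Bearing = atan2(-2457.69, 626.35) mod 360° = 284.30°; distance = √((-2457.69)² + (626.35)²) = 2536.252 m.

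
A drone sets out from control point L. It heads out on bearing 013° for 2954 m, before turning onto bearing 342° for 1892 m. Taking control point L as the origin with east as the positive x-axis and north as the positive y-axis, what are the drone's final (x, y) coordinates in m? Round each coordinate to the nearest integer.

(80, 4678)

Leg 1 (013°, 2954 m): east 2954 sin 13° = 664.51, north 2954 cos 13° = 2878.29
Leg 2 (342°, 1892 m): east 1892 sin 342° = -584.66, north 1892 cos 342° = 1799.40
Summing: 79.85 m east, 4677.69 m north → (80, 4678).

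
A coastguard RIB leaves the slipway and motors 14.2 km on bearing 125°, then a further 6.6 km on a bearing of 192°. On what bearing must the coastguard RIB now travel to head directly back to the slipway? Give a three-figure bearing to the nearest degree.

Leg 1 (125°, 14.2 km): east 14.2 sin 125° = 11.63, north 14.2 cos 125° = -8.14
Leg 2 (192°, 6.6 km): east 6.6 sin 192° = -1.37, north 6.6 cos 192° = -6.46
Net displacement: 10.26 east, -14.60 north. Direction back to start is (-10.26, 14.60): bearing = atan2(-10.26, 14.60) mod 360° = 324.90° ≈ 325°.

325°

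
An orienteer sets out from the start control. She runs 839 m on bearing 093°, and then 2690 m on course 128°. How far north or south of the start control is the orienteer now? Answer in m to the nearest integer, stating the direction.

1700 m south

Leg 1 (093°, 839 m): east 839 sin 93° = 837.85, north 839 cos 93° = -43.91
Leg 2 (128°, 2690 m): east 2690 sin 128° = 2119.75, north 2690 cos 128° = -1656.13
Net north component: -1700.04 m.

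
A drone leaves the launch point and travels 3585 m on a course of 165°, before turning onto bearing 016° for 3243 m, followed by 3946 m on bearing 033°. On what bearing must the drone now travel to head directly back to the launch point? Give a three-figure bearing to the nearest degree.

Leg 1 (165°, 3585 m): east 3585 sin 165° = 927.87, north 3585 cos 165° = -3462.84
Leg 2 (016°, 3243 m): east 3243 sin 16° = 893.89, north 3243 cos 16° = 3117.37
Leg 3 (033°, 3946 m): east 3946 sin 33° = 2149.15, north 3946 cos 33° = 3309.39
Net displacement: 3970.90 east, 2963.92 north. Direction back to start is (-3970.90, -2963.92): bearing = atan2(-3970.90, -2963.92) mod 360° = 233.26° ≈ 233°.

233°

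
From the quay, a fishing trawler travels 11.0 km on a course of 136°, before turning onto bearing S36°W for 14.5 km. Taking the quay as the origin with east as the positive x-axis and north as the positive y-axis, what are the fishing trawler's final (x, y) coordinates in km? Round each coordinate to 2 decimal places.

Leg 1 (136°, 11.0 km): east 11.0 sin 136° = 7.64, north 11.0 cos 136° = -7.91
Leg 2 (S36°W, 14.5 km): east 14.5 sin 216° = -8.52, north 14.5 cos 216° = -11.73
Summing: -0.88 km east, -19.64 km north → (-0.88, -19.64).

(-0.88, -19.64)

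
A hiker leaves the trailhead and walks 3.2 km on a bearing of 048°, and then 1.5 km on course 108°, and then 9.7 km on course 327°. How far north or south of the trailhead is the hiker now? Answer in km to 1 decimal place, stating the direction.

Leg 1 (048°, 3.2 km): east 3.2 sin 48° = 2.38, north 3.2 cos 48° = 2.14
Leg 2 (108°, 1.5 km): east 1.5 sin 108° = 1.43, north 1.5 cos 108° = -0.46
Leg 3 (327°, 9.7 km): east 9.7 sin 327° = -5.28, north 9.7 cos 327° = 8.14
Net north component: 9.81 km.

9.8 km north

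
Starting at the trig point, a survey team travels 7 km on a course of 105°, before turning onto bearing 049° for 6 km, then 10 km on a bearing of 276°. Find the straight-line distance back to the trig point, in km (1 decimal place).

Leg 1 (105°, 7 km): east 7 sin 105° = 6.76, north 7 cos 105° = -1.81
Leg 2 (049°, 6 km): east 6 sin 49° = 4.53, north 6 cos 49° = 3.94
Leg 3 (276°, 10 km): east 10 sin 276° = -9.95, north 10 cos 276° = 1.05
Net: 1.34 east, 3.17 north. Distance = √((1.34)² + (3.17)²) = 3.443 km.

3.4 km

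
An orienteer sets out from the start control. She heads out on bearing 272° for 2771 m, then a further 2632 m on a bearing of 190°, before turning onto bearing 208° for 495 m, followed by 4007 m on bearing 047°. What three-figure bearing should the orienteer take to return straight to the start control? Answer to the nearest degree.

Leg 1 (272°, 2771 m): east 2771 sin 272° = -2769.31, north 2771 cos 272° = 96.71
Leg 2 (190°, 2632 m): east 2632 sin 190° = -457.04, north 2632 cos 190° = -2592.01
Leg 3 (208°, 495 m): east 495 sin 208° = -232.39, north 495 cos 208° = -437.06
Leg 4 (047°, 4007 m): east 4007 sin 47° = 2930.53, north 4007 cos 47° = 2732.77
Net displacement: -528.21 east, -199.60 north. Direction back to start is (528.21, 199.60): bearing = atan2(528.21, 199.60) mod 360° = 69.30° ≈ 069°.

069°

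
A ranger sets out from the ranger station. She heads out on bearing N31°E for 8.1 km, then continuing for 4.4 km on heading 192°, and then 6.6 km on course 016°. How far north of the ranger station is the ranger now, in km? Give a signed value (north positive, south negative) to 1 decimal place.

9.0 km

Leg 1 (N31°E, 8.1 km): east 8.1 sin 31° = 4.17, north 8.1 cos 31° = 6.94
Leg 2 (192°, 4.4 km): east 4.4 sin 192° = -0.91, north 4.4 cos 192° = -4.30
Leg 3 (016°, 6.6 km): east 6.6 sin 16° = 1.82, north 6.6 cos 16° = 6.34
Net north component: 8.98 km.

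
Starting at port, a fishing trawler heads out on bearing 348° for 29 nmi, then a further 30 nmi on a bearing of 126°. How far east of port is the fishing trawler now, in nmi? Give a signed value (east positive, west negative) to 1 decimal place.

18.2 nmi

Leg 1 (348°, 29 nmi): east 29 sin 348° = -6.03, north 29 cos 348° = 28.37
Leg 2 (126°, 30 nmi): east 30 sin 126° = 24.27, north 30 cos 126° = -17.63
Net east component: 18.24 nmi.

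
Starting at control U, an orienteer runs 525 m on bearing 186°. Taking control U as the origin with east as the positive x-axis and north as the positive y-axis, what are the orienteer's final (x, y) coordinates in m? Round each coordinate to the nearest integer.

Leg 1 (186°, 525 m): east 525 sin 186° = -54.88, north 525 cos 186° = -522.12
Summing: -54.88 m east, -522.12 m north → (-55, -522).

(-55, -522)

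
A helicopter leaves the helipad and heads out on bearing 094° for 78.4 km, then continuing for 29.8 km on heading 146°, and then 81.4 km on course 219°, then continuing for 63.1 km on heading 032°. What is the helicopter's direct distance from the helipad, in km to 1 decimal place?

86.8 km

Leg 1 (094°, 78.4 km): east 78.4 sin 94° = 78.21, north 78.4 cos 94° = -5.47
Leg 2 (146°, 29.8 km): east 29.8 sin 146° = 16.66, north 29.8 cos 146° = -24.71
Leg 3 (219°, 81.4 km): east 81.4 sin 219° = -51.23, north 81.4 cos 219° = -63.26
Leg 4 (032°, 63.1 km): east 63.1 sin 32° = 33.44, north 63.1 cos 32° = 53.51
Net: 77.08 east, -39.92 north. Distance = √((77.08)² + (-39.92)²) = 86.809 km.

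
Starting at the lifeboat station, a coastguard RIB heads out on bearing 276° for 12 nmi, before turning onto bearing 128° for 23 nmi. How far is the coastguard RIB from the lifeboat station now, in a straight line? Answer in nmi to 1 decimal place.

14.3 nmi

Leg 1 (276°, 12 nmi): east 12 sin 276° = -11.93, north 12 cos 276° = 1.25
Leg 2 (128°, 23 nmi): east 23 sin 128° = 18.12, north 23 cos 128° = -14.16
Net: 6.19 east, -12.91 north. Distance = √((6.19)² + (-12.91)²) = 14.314 nmi.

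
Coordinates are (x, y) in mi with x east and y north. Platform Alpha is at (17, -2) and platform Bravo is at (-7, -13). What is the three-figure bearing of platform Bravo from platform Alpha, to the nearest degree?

Δeast = -7 − 17 = -24.00; Δnorth = -13 − -2 = -11.00.
Bearing = atan2(Δeast, Δnorth) mod 360° = 245.38° ≈ 245°.

245°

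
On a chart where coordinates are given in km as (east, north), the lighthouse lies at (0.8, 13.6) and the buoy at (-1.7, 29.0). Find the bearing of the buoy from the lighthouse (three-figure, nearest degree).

Δeast = -1.7 − 0.8 = -2.50; Δnorth = 29.0 − 13.6 = 15.40.
Bearing = atan2(Δeast, Δnorth) mod 360° = 350.78° ≈ 351°.

351°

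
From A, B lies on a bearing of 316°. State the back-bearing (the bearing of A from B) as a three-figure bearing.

Back-bearing = 316° − 180° = 136°.

136°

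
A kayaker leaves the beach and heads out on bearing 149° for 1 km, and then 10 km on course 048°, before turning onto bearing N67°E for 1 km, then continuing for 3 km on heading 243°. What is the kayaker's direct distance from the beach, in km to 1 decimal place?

7.9 km

Leg 1 (149°, 1 km): east 1 sin 149° = 0.52, north 1 cos 149° = -0.86
Leg 2 (048°, 10 km): east 10 sin 48° = 7.43, north 10 cos 48° = 6.69
Leg 3 (N67°E, 1 km): east 1 sin 67° = 0.92, north 1 cos 67° = 0.39
Leg 4 (243°, 3 km): east 3 sin 243° = -2.67, north 3 cos 243° = -1.36
Net: 6.19 east, 4.86 north. Distance = √((6.19)² + (4.86)²) = 7.875 km.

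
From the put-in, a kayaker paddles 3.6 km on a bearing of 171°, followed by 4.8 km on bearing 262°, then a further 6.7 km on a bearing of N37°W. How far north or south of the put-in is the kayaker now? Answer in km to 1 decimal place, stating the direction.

Leg 1 (171°, 3.6 km): east 3.6 sin 171° = 0.56, north 3.6 cos 171° = -3.56
Leg 2 (262°, 4.8 km): east 4.8 sin 262° = -4.75, north 4.8 cos 262° = -0.67
Leg 3 (N37°W, 6.7 km): east 6.7 sin 323° = -4.03, north 6.7 cos 323° = 5.35
Net north component: 1.13 km.

1.1 km north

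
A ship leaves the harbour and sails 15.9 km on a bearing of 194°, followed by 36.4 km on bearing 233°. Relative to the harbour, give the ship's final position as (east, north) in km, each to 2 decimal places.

(-32.92, -37.33)

Leg 1 (194°, 15.9 km): east 15.9 sin 194° = -3.85, north 15.9 cos 194° = -15.43
Leg 2 (233°, 36.4 km): east 36.4 sin 233° = -29.07, north 36.4 cos 233° = -21.91
Summing: -32.92 km east, -37.33 km north → (-32.92, -37.33).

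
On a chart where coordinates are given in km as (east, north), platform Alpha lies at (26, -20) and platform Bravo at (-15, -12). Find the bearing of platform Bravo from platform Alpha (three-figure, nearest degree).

281°

Δeast = -15 − 26 = -41.00; Δnorth = -12 − -20 = 8.00.
Bearing = atan2(Δeast, Δnorth) mod 360° = 281.04° ≈ 281°.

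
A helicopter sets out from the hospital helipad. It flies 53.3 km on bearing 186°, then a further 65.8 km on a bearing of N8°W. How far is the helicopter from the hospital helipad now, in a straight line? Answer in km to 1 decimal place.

Leg 1 (186°, 53.3 km): east 53.3 sin 186° = -5.57, north 53.3 cos 186° = -53.01
Leg 2 (N8°W, 65.8 km): east 65.8 sin 352° = -9.16, north 65.8 cos 352° = 65.16
Net: -14.73 east, 12.15 north. Distance = √((-14.73)² + (12.15)²) = 19.095 km.

19.1 km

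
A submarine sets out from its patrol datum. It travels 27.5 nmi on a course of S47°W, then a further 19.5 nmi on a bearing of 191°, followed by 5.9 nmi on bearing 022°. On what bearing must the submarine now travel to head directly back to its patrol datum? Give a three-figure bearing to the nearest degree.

Leg 1 (S47°W, 27.5 nmi): east 27.5 sin 227° = -20.11, north 27.5 cos 227° = -18.75
Leg 2 (191°, 19.5 nmi): east 19.5 sin 191° = -3.72, north 19.5 cos 191° = -19.14
Leg 3 (022°, 5.9 nmi): east 5.9 sin 22° = 2.21, north 5.9 cos 22° = 5.47
Net displacement: -21.62 east, -32.43 north. Direction back to start is (21.62, 32.43): bearing = atan2(21.62, 32.43) mod 360° = 33.70° ≈ 034°.

034°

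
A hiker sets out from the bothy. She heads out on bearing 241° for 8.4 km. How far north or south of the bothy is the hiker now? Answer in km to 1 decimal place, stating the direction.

4.1 km south

Leg 1 (241°, 8.4 km): east 8.4 sin 241° = -7.35, north 8.4 cos 241° = -4.07
Net north component: -4.07 km.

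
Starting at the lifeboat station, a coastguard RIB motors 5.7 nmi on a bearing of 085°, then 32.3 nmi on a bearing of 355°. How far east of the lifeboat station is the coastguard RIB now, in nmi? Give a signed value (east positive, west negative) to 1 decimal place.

Leg 1 (085°, 5.7 nmi): east 5.7 sin 85° = 5.68, north 5.7 cos 85° = 0.50
Leg 2 (355°, 32.3 nmi): east 32.3 sin 355° = -2.82, north 32.3 cos 355° = 32.18
Net east component: 2.86 nmi.

2.9 nmi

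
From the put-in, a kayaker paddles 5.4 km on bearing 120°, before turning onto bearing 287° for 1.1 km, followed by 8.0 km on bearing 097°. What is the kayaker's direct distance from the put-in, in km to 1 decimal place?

12.0 km

Leg 1 (120°, 5.4 km): east 5.4 sin 120° = 4.68, north 5.4 cos 120° = -2.70
Leg 2 (287°, 1.1 km): east 1.1 sin 287° = -1.05, north 1.1 cos 287° = 0.32
Leg 3 (097°, 8.0 km): east 8.0 sin 97° = 7.94, north 8.0 cos 97° = -0.97
Net: 11.56 east, -3.35 north. Distance = √((11.56)² + (-3.35)²) = 12.041 km.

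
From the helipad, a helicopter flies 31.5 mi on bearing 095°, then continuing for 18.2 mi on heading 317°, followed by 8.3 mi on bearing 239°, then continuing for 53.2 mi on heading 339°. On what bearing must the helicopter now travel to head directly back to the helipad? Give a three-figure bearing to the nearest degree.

Leg 1 (095°, 31.5 mi): east 31.5 sin 95° = 31.38, north 31.5 cos 95° = -2.75
Leg 2 (317°, 18.2 mi): east 18.2 sin 317° = -12.41, north 18.2 cos 317° = 13.31
Leg 3 (239°, 8.3 mi): east 8.3 sin 239° = -7.11, north 8.3 cos 239° = -4.27
Leg 4 (339°, 53.2 mi): east 53.2 sin 339° = -19.07, north 53.2 cos 339° = 49.67
Net displacement: -7.21 east, 55.96 north. Direction back to start is (7.21, -55.96): bearing = atan2(7.21, -55.96) mod 360° = 172.66° ≈ 173°.

173°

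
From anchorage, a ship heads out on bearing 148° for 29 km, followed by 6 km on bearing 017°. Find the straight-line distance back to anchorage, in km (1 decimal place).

Leg 1 (148°, 29 km): east 29 sin 148° = 15.37, north 29 cos 148° = -24.59
Leg 2 (017°, 6 km): east 6 sin 17° = 1.75, north 6 cos 17° = 5.74
Net: 17.12 east, -18.86 north. Distance = √((17.12)² + (-18.86)²) = 25.469 km.

25.5 km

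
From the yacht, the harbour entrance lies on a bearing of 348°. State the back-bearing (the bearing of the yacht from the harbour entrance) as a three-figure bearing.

168°

Back-bearing = 348° − 180° = 168°.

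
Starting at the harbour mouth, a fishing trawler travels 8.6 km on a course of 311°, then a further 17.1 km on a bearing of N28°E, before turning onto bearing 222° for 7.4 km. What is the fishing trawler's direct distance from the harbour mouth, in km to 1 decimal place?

Leg 1 (311°, 8.6 km): east 8.6 sin 311° = -6.49, north 8.6 cos 311° = 5.64
Leg 2 (N28°E, 17.1 km): east 17.1 sin 28° = 8.03, north 17.1 cos 28° = 15.10
Leg 3 (222°, 7.4 km): east 7.4 sin 222° = -4.95, north 7.4 cos 222° = -5.50
Net: -3.41 east, 15.24 north. Distance = √((-3.41)² + (15.24)²) = 15.619 km.

15.6 km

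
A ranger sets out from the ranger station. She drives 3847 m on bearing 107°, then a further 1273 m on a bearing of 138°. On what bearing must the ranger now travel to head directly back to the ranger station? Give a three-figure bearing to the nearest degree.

Leg 1 (107°, 3847 m): east 3847 sin 107° = 3678.90, north 3847 cos 107° = -1124.75
Leg 2 (138°, 1273 m): east 1273 sin 138° = 851.80, north 1273 cos 138° = -946.02
Net displacement: 4530.71 east, -2070.78 north. Direction back to start is (-4530.71, 2070.78): bearing = atan2(-4530.71, 2070.78) mod 360° = 294.56° ≈ 295°.

295°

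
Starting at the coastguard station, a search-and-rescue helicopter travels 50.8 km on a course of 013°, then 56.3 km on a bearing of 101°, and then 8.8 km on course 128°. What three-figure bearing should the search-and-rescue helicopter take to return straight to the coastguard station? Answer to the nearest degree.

246°

Leg 1 (013°, 50.8 km): east 50.8 sin 13° = 11.43, north 50.8 cos 13° = 49.50
Leg 2 (101°, 56.3 km): east 56.3 sin 101° = 55.27, north 56.3 cos 101° = -10.74
Leg 3 (128°, 8.8 km): east 8.8 sin 128° = 6.93, north 8.8 cos 128° = -5.42
Net displacement: 73.63 east, 33.34 north. Direction back to start is (-73.63, -33.34): bearing = atan2(-73.63, -33.34) mod 360° = 245.64° ≈ 246°.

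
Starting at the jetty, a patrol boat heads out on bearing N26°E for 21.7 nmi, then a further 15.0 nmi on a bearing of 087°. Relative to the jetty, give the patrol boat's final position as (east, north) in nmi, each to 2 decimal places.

(24.49, 20.29)

Leg 1 (N26°E, 21.7 nmi): east 21.7 sin 26° = 9.51, north 21.7 cos 26° = 19.50
Leg 2 (087°, 15.0 nmi): east 15.0 sin 87° = 14.98, north 15.0 cos 87° = 0.79
Summing: 24.49 nmi east, 20.29 nmi north → (24.49, 20.29).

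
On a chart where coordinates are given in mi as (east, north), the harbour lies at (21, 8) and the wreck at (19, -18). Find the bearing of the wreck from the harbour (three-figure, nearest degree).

184°

Δeast = 19 − 21 = -2.00; Δnorth = -18 − 8 = -26.00.
Bearing = atan2(Δeast, Δnorth) mod 360° = 184.40° ≈ 184°.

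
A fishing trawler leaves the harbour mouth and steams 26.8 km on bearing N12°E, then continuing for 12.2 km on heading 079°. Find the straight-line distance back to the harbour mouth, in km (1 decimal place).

33.5 km

Leg 1 (N12°E, 26.8 km): east 26.8 sin 12° = 5.57, north 26.8 cos 12° = 26.21
Leg 2 (079°, 12.2 km): east 12.2 sin 79° = 11.98, north 12.2 cos 79° = 2.33
Net: 17.55 east, 28.54 north. Distance = √((17.55)² + (28.54)²) = 33.505 km.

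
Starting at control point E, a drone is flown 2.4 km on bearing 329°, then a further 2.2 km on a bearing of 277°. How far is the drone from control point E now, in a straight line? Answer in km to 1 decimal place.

Leg 1 (329°, 2.4 km): east 2.4 sin 329° = -1.24, north 2.4 cos 329° = 2.06
Leg 2 (277°, 2.2 km): east 2.2 sin 277° = -2.18, north 2.2 cos 277° = 0.27
Net: -3.42 east, 2.33 north. Distance = √((-3.42)² + (2.33)²) = 4.135 km.

4.1 km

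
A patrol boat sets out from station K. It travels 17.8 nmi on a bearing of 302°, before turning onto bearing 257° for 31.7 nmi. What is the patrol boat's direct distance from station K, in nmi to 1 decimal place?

46.0 nmi

Leg 1 (302°, 17.8 nmi): east 17.8 sin 302° = -15.10, north 17.8 cos 302° = 9.43
Leg 2 (257°, 31.7 nmi): east 31.7 sin 257° = -30.89, north 31.7 cos 257° = -7.13
Net: -45.98 east, 2.30 north. Distance = √((-45.98)² + (2.30)²) = 46.040 nmi.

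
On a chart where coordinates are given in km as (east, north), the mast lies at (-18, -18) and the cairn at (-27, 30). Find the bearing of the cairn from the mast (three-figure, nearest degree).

Δeast = -27 − -18 = -9.00; Δnorth = 30 − -18 = 48.00.
Bearing = atan2(Δeast, Δnorth) mod 360° = 349.38° ≈ 349°.

349°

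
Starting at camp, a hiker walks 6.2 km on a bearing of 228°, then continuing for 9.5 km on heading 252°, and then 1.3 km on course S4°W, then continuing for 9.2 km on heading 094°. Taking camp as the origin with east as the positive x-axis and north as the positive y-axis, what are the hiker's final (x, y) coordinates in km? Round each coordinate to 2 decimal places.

Leg 1 (228°, 6.2 km): east 6.2 sin 228° = -4.61, north 6.2 cos 228° = -4.15
Leg 2 (252°, 9.5 km): east 9.5 sin 252° = -9.04, north 9.5 cos 252° = -2.94
Leg 3 (S4°W, 1.3 km): east 1.3 sin 184° = -0.09, north 1.3 cos 184° = -1.30
Leg 4 (094°, 9.2 km): east 9.2 sin 94° = 9.18, north 9.2 cos 94° = -0.64
Summing: -4.56 km east, -9.02 km north → (-4.56, -9.02).

(-4.56, -9.02)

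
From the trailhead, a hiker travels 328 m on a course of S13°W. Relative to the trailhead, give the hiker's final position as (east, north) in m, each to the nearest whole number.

Leg 1 (S13°W, 328 m): east 328 sin 193° = -73.78, north 328 cos 193° = -319.59
Summing: -73.78 m east, -319.59 m north → (-74, -320).

(-74, -320)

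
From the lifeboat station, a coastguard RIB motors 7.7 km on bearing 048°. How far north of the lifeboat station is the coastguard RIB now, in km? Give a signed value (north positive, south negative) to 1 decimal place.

5.2 km

Leg 1 (048°, 7.7 km): east 7.7 sin 48° = 5.72, north 7.7 cos 48° = 5.15
Net north component: 5.15 km.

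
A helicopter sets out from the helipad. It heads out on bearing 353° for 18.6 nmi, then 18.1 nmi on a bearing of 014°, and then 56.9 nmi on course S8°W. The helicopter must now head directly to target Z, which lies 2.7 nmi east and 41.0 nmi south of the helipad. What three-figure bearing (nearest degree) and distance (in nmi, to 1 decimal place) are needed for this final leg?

158°, 22.4 nmi

Leg 1 (353°, 18.6 nmi): east 18.6 sin 353° = -2.27, north 18.6 cos 353° = 18.46
Leg 2 (014°, 18.1 nmi): east 18.1 sin 14° = 4.38, north 18.1 cos 14° = 17.56
Leg 3 (S8°W, 56.9 nmi): east 56.9 sin 188° = -7.92, north 56.9 cos 188° = -56.35
Current position: (-5.81, -20.32). Target: (2.7, -41.0). Remaining: Δeast = 8.51, Δnorth = -20.68.
Bearing = atan2(8.51, -20.68) mod 360° = 157.64°; distance = √((8.51)² + (-20.68)²) = 22.359 nmi.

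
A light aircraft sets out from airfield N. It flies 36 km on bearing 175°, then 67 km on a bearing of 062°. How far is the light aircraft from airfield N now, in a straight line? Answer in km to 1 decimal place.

62.5 km

Leg 1 (175°, 36 km): east 36 sin 175° = 3.14, north 36 cos 175° = -35.86
Leg 2 (062°, 67 km): east 67 sin 62° = 59.16, north 67 cos 62° = 31.45
Net: 62.30 east, -4.41 north. Distance = √((62.30)² + (-4.41)²) = 62.451 km.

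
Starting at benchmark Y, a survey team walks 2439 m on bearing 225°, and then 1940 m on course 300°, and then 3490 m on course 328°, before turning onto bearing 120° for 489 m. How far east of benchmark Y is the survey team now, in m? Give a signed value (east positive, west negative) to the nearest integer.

Leg 1 (225°, 2439 m): east 2439 sin 225° = -1724.63, north 2439 cos 225° = -1724.63
Leg 2 (300°, 1940 m): east 1940 sin 300° = -1680.09, north 1940 cos 300° = 970.00
Leg 3 (328°, 3490 m): east 3490 sin 328° = -1849.42, north 3490 cos 328° = 2959.69
Leg 4 (120°, 489 m): east 489 sin 120° = 423.49, north 489 cos 120° = -244.50
Net east component: -4830.65 m.

-4831 m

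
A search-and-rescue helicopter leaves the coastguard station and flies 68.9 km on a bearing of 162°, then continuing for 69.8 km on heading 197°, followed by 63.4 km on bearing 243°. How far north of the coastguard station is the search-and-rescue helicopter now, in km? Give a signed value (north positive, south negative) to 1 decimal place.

Leg 1 (162°, 68.9 km): east 68.9 sin 162° = 21.29, north 68.9 cos 162° = -65.53
Leg 2 (197°, 69.8 km): east 69.8 sin 197° = -20.41, north 69.8 cos 197° = -66.75
Leg 3 (243°, 63.4 km): east 63.4 sin 243° = -56.49, north 63.4 cos 243° = -28.78
Net north component: -161.06 km.

-161.1 km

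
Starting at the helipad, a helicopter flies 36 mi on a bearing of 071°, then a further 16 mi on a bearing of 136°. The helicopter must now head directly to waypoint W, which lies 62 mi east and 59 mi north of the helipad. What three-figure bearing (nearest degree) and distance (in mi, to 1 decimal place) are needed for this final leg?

016°, 61.2 mi

Leg 1 (071°, 36 mi): east 36 sin 71° = 34.04, north 36 cos 71° = 11.72
Leg 2 (136°, 16 mi): east 16 sin 136° = 11.11, north 16 cos 136° = -11.51
Current position: (45.15, 0.21). Target: (62, 59). Remaining: Δeast = 16.85, Δnorth = 58.79.
Bearing = atan2(16.85, 58.79) mod 360° = 15.99°; distance = √((16.85)² + (58.79)²) = 61.155 mi.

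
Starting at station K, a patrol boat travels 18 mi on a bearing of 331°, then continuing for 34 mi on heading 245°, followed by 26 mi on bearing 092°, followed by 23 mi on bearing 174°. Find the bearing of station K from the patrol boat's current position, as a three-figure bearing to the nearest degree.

Leg 1 (331°, 18 mi): east 18 sin 331° = -8.73, north 18 cos 331° = 15.74
Leg 2 (245°, 34 mi): east 34 sin 245° = -30.81, north 34 cos 245° = -14.37
Leg 3 (092°, 26 mi): east 26 sin 92° = 25.98, north 26 cos 92° = -0.91
Leg 4 (174°, 23 mi): east 23 sin 174° = 2.40, north 23 cos 174° = -22.87
Net displacement: -11.15 east, -22.41 north. Direction back to start is (11.15, 22.41): bearing = atan2(11.15, 22.41) mod 360° = 26.46° ≈ 026°.

026°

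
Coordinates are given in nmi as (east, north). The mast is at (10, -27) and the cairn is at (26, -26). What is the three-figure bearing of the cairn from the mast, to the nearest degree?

086°

Δeast = 26 − 10 = 16.00; Δnorth = -26 − -27 = 1.00.
Bearing = atan2(Δeast, Δnorth) mod 360° = 86.42° ≈ 086°.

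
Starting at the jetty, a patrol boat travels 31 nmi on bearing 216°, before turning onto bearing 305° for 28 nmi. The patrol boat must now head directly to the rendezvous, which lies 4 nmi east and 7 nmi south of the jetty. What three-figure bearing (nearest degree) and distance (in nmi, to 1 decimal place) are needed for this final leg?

Leg 1 (216°, 31 nmi): east 31 sin 216° = -18.22, north 31 cos 216° = -25.08
Leg 2 (305°, 28 nmi): east 28 sin 305° = -22.94, north 28 cos 305° = 16.06
Current position: (-41.16, -9.02). Target: (4, -7). Remaining: Δeast = 45.16, Δnorth = 2.02.
Bearing = atan2(45.16, 2.02) mod 360° = 87.44°; distance = √((45.16)² + (2.02)²) = 45.203 nmi.

087°, 45.2 nmi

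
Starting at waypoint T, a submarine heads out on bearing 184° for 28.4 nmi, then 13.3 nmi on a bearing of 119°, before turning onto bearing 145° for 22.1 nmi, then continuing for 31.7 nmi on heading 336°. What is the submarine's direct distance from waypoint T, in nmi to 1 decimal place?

Leg 1 (184°, 28.4 nmi): east 28.4 sin 184° = -1.98, north 28.4 cos 184° = -28.33
Leg 2 (119°, 13.3 nmi): east 13.3 sin 119° = 11.63, north 13.3 cos 119° = -6.45
Leg 3 (145°, 22.1 nmi): east 22.1 sin 145° = 12.68, north 22.1 cos 145° = -18.10
Leg 4 (336°, 31.7 nmi): east 31.7 sin 336° = -12.89, north 31.7 cos 336° = 28.96
Net: 9.43 east, -23.92 north. Distance = √((9.43)² + (-23.92)²) = 25.716 nmi.

25.7 nmi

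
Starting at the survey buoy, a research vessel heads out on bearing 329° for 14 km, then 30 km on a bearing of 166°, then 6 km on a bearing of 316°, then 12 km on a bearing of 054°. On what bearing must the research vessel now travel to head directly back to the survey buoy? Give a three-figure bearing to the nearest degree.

316°

Leg 1 (329°, 14 km): east 14 sin 329° = -7.21, north 14 cos 329° = 12.00
Leg 2 (166°, 30 km): east 30 sin 166° = 7.26, north 30 cos 166° = -29.11
Leg 3 (316°, 6 km): east 6 sin 316° = -4.17, north 6 cos 316° = 4.32
Leg 4 (054°, 12 km): east 12 sin 54° = 9.71, north 12 cos 54° = 7.05
Net displacement: 5.59 east, -5.74 north. Direction back to start is (-5.59, 5.74): bearing = atan2(-5.59, 5.74) mod 360° = 315.77° ≈ 316°.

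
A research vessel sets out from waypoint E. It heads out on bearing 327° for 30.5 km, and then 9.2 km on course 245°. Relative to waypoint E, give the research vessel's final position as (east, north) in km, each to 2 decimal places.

(-24.95, 21.69)

Leg 1 (327°, 30.5 km): east 30.5 sin 327° = -16.61, north 30.5 cos 327° = 25.58
Leg 2 (245°, 9.2 km): east 9.2 sin 245° = -8.34, north 9.2 cos 245° = -3.89
Summing: -24.95 km east, 21.69 km north → (-24.95, 21.69).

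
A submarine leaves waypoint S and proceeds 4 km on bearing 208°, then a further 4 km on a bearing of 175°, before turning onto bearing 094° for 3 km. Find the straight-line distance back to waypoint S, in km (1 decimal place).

7.9 km

Leg 1 (208°, 4 km): east 4 sin 208° = -1.88, north 4 cos 208° = -3.53
Leg 2 (175°, 4 km): east 4 sin 175° = 0.35, north 4 cos 175° = -3.98
Leg 3 (094°, 3 km): east 3 sin 94° = 2.99, north 3 cos 94° = -0.21
Net: 1.46 east, -7.73 north. Distance = √((1.46)² + (-7.73)²) = 7.863 km.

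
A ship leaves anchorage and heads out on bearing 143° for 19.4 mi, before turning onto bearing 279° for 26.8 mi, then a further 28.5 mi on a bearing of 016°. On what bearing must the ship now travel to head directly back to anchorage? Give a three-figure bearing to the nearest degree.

157°

Leg 1 (143°, 19.4 mi): east 19.4 sin 143° = 11.68, north 19.4 cos 143° = -15.49
Leg 2 (279°, 26.8 mi): east 26.8 sin 279° = -26.47, north 26.8 cos 279° = 4.19
Leg 3 (016°, 28.5 mi): east 28.5 sin 16° = 7.86, north 28.5 cos 16° = 27.40
Net displacement: -6.94 east, 16.09 north. Direction back to start is (6.94, -16.09): bearing = atan2(6.94, -16.09) mod 360° = 156.68° ≈ 157°.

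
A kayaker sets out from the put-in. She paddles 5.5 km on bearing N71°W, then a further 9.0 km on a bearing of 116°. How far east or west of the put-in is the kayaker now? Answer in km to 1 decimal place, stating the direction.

Leg 1 (N71°W, 5.5 km): east 5.5 sin 289° = -5.20, north 5.5 cos 289° = 1.79
Leg 2 (116°, 9.0 km): east 9.0 sin 116° = 8.09, north 9.0 cos 116° = -3.95
Net east component: 2.89 km.

2.9 km east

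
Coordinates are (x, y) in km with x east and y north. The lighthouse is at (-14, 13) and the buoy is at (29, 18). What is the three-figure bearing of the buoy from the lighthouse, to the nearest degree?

Δeast = 29 − -14 = 43.00; Δnorth = 18 − 13 = 5.00.
Bearing = atan2(Δeast, Δnorth) mod 360° = 83.37° ≈ 083°.

083°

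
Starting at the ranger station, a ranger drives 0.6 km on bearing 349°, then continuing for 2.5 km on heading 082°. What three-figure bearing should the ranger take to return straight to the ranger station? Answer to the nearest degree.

248°

Leg 1 (349°, 0.6 km): east 0.6 sin 349° = -0.11, north 0.6 cos 349° = 0.59
Leg 2 (082°, 2.5 km): east 2.5 sin 82° = 2.48, north 2.5 cos 82° = 0.35
Net displacement: 2.36 east, 0.94 north. Direction back to start is (-2.36, -0.94): bearing = atan2(-2.36, -0.94) mod 360° = 248.36° ≈ 248°.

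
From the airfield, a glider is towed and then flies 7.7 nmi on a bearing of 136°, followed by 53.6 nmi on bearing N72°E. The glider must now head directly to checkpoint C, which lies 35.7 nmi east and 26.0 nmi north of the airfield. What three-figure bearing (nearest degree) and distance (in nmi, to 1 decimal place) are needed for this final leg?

Leg 1 (136°, 7.7 nmi): east 7.7 sin 136° = 5.35, north 7.7 cos 136° = -5.54
Leg 2 (N72°E, 53.6 nmi): east 53.6 sin 72° = 50.98, north 53.6 cos 72° = 16.56
Current position: (56.33, 11.02). Target: (35.7, 26.0). Remaining: Δeast = -20.63, Δnorth = 14.98.
Bearing = atan2(-20.63, 14.98) mod 360° = 305.98°; distance = √((-20.63)² + (14.98)²) = 25.489 nmi.

306°, 25.5 nmi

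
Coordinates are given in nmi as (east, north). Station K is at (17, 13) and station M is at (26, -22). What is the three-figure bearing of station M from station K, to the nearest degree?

Δeast = 26 − 17 = 9.00; Δnorth = -22 − 13 = -35.00.
Bearing = atan2(Δeast, Δnorth) mod 360° = 165.58° ≈ 166°.

166°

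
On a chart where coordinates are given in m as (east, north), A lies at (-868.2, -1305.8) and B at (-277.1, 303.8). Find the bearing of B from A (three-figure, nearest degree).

Δeast = -277.1 − -868.2 = 591.10; Δnorth = 303.8 − -1305.8 = 1609.60.
Bearing = atan2(Δeast, Δnorth) mod 360° = 20.16° ≈ 020°.

020°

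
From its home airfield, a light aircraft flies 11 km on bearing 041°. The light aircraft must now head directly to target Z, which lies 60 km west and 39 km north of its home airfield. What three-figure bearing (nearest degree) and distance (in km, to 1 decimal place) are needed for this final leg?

Leg 1 (041°, 11 km): east 11 sin 41° = 7.22, north 11 cos 41° = 8.30
Current position: (7.22, 8.30). Target: (-60, 39). Remaining: Δeast = -67.22, Δnorth = 30.70.
Bearing = atan2(-67.22, 30.70) mod 360° = 294.55°; distance = √((-67.22)² + (30.70)²) = 73.895 km.

295°, 73.9 km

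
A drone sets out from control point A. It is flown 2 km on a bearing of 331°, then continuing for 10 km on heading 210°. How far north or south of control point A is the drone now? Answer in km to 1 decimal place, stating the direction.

6.9 km south

Leg 1 (331°, 2 km): east 2 sin 331° = -0.97, north 2 cos 331° = 1.75
Leg 2 (210°, 10 km): east 10 sin 210° = -5.00, north 10 cos 210° = -8.66
Net north component: -6.91 km.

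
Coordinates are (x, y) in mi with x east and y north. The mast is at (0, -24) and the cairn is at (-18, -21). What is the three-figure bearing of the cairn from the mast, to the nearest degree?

279°

Δeast = -18 − 0 = -18.00; Δnorth = -21 − -24 = 3.00.
Bearing = atan2(Δeast, Δnorth) mod 360° = 279.46° ≈ 279°.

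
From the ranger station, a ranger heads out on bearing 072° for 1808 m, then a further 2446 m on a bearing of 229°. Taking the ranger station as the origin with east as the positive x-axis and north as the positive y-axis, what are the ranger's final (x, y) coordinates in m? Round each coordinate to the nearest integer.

(-127, -1046)

Leg 1 (072°, 1808 m): east 1808 sin 72° = 1719.51, north 1808 cos 72° = 558.70
Leg 2 (229°, 2446 m): east 2446 sin 229° = -1846.02, north 2446 cos 229° = -1604.72
Summing: -126.51 m east, -1046.02 m north → (-127, -1046).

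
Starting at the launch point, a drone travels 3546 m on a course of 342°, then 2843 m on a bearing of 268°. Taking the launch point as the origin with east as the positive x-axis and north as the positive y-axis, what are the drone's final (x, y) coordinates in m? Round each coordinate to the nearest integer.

(-3937, 3273)

Leg 1 (342°, 3546 m): east 3546 sin 342° = -1095.77, north 3546 cos 342° = 3372.45
Leg 2 (268°, 2843 m): east 2843 sin 268° = -2841.27, north 2843 cos 268° = -99.22
Summing: -3937.04 m east, 3273.23 m north → (-3937, 3273).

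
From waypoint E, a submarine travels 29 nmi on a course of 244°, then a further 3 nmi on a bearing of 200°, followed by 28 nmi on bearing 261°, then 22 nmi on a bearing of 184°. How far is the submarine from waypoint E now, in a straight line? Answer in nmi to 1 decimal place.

70.1 nmi

Leg 1 (244°, 29 nmi): east 29 sin 244° = -26.07, north 29 cos 244° = -12.71
Leg 2 (200°, 3 nmi): east 3 sin 200° = -1.03, north 3 cos 200° = -2.82
Leg 3 (261°, 28 nmi): east 28 sin 261° = -27.66, north 28 cos 261° = -4.38
Leg 4 (184°, 22 nmi): east 22 sin 184° = -1.53, north 22 cos 184° = -21.95
Net: -56.28 east, -41.86 north. Distance = √((-56.28)² + (-41.86)²) = 70.140 nmi.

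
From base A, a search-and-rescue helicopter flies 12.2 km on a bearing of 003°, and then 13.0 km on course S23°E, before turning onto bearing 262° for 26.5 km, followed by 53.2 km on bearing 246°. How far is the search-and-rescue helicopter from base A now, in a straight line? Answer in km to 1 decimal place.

73.5 km

Leg 1 (003°, 12.2 km): east 12.2 sin 3° = 0.64, north 12.2 cos 3° = 12.18
Leg 2 (S23°E, 13.0 km): east 13.0 sin 157° = 5.08, north 13.0 cos 157° = -11.97
Leg 3 (262°, 26.5 km): east 26.5 sin 262° = -26.24, north 26.5 cos 262° = -3.69
Leg 4 (246°, 53.2 km): east 53.2 sin 246° = -48.60, north 53.2 cos 246° = -21.64
Net: -69.12 east, -25.11 north. Distance = √((-69.12)² + (-25.11)²) = 73.544 km.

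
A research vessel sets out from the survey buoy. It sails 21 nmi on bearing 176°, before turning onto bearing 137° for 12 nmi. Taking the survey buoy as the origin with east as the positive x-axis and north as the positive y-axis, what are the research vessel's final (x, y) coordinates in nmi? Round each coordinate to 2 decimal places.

Leg 1 (176°, 21 nmi): east 21 sin 176° = 1.46, north 21 cos 176° = -20.95
Leg 2 (137°, 12 nmi): east 12 sin 137° = 8.18, north 12 cos 137° = -8.78
Summing: 9.65 nmi east, -29.73 nmi north → (9.65, -29.73).

(9.65, -29.73)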